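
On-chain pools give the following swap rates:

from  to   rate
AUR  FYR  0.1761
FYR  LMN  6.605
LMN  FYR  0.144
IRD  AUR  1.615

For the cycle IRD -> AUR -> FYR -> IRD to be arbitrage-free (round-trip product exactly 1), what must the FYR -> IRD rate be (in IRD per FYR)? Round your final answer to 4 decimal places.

Known legs of the cycle: 1.615 × 0.1761 = 0.2844015
For no arbitrage the full-cycle product must be 1, so the missing rate is 1 / 0.2844015 ≈ 3.516156.

3.5162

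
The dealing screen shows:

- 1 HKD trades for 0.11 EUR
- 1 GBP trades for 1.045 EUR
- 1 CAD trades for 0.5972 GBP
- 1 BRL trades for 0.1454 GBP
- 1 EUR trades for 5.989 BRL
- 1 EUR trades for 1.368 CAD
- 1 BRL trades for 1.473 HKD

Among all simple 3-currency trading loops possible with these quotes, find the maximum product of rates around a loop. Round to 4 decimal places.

BRL→HKD→EUR→BRL: 1.473 × 0.11 × 5.989 = 0.97040
BRL→GBP→EUR→BRL: 0.1454 × 1.045 × 5.989 = 0.90999
GBP→EUR→CAD→GBP: 1.045 × 1.368 × 0.5972 = 0.85373
Maximum is BRL→HKD→EUR→BRL at 0.9704; no arbitrage — every cycle loses value.

0.9704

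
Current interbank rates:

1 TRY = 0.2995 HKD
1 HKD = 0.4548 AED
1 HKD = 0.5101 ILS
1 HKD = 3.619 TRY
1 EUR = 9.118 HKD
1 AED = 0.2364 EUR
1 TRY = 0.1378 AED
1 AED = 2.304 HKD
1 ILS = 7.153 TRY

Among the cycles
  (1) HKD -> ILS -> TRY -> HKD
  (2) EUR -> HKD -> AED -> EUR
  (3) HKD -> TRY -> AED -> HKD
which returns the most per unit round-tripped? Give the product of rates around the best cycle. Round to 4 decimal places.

1.1490

(1) 0.5101 × 7.153 × 0.2995 = 1.09280
(2) 9.118 × 0.4548 × 0.2364 = 0.98032
(3) 3.619 × 0.1378 × 2.304 = 1.14900
Highest is cycle (3) at 1.1490 (>1, arbitrage).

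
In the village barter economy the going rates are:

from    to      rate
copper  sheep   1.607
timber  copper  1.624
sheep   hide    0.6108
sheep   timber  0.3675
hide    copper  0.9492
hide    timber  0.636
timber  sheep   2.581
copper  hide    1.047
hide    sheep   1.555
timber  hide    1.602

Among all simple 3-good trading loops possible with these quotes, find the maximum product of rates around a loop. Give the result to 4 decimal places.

1.0814

timber→copper→hide→timber: 1.624 × 1.047 × 0.636 = 1.08141
timber→sheep→hide→timber: 2.581 × 0.6108 × 0.636 = 1.00264
timber→copper→sheep→timber: 1.624 × 1.607 × 0.3675 = 0.95909
copper→sheep→hide→copper: 1.607 × 0.6108 × 0.9492 = 0.93169
timber→hide→sheep→timber: 1.602 × 1.555 × 0.3675 = 0.91548
Maximum is timber→copper→hide→timber at 1.0814; arbitrage exists.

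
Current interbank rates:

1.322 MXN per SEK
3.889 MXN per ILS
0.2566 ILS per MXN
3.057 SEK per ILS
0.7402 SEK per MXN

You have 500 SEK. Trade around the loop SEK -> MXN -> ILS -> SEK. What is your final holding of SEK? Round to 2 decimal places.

518.51

500 SEK × 1.322 = 661 MXN
661 MXN × 0.2566 = 169.6126 ILS
169.6126 ILS × 3.057 = 518.5057182 SEK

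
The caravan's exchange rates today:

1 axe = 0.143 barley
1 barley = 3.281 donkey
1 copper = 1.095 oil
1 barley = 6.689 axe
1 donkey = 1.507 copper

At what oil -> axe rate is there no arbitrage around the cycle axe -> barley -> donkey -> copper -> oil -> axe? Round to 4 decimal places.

Known legs of the cycle: 0.143 × 3.281 × 1.507 × 1.095 = 0.774229365195
For no arbitrage the full-cycle product must be 1, so the missing rate is 1 / 0.774229365195 ≈ 1.291607.

1.2916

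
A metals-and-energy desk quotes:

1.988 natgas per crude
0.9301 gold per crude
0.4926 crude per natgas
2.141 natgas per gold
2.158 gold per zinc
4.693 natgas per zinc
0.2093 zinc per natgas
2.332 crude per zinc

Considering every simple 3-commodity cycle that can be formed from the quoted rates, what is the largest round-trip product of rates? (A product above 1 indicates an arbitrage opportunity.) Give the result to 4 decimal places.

crude→gold→natgas→crude: 0.9301 × 2.141 × 0.4926 = 0.98094
crude→natgas→zinc→crude: 1.988 × 0.2093 × 2.332 = 0.97032
gold→natgas→zinc→gold: 2.141 × 0.2093 × 2.158 = 0.96702
Maximum is crude→gold→natgas→crude at 0.9809; no arbitrage — every cycle loses value.

0.9809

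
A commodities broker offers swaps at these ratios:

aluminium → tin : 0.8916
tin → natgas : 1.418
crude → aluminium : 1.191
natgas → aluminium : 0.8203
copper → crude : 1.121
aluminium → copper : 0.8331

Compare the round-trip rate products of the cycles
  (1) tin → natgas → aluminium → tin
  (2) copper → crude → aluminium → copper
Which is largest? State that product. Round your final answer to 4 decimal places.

(1) 1.418 × 0.8203 × 0.8916 = 1.03710
(2) 1.121 × 1.191 × 0.8331 = 1.11228
Highest is cycle (2) at 1.1123 (>1, arbitrage).

1.1123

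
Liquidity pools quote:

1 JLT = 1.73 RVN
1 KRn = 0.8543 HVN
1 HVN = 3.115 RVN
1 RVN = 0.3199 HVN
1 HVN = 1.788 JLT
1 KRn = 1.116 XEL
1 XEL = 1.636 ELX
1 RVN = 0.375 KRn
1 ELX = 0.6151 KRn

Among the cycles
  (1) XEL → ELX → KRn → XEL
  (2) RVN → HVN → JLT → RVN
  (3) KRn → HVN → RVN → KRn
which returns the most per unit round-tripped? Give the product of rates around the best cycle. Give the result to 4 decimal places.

1.1230

(1) 1.636 × 0.6151 × 1.116 = 1.12303
(2) 0.3199 × 1.788 × 1.73 = 0.98953
(3) 0.8543 × 3.115 × 0.375 = 0.99793
Highest is cycle (1) at 1.1230 (>1, arbitrage).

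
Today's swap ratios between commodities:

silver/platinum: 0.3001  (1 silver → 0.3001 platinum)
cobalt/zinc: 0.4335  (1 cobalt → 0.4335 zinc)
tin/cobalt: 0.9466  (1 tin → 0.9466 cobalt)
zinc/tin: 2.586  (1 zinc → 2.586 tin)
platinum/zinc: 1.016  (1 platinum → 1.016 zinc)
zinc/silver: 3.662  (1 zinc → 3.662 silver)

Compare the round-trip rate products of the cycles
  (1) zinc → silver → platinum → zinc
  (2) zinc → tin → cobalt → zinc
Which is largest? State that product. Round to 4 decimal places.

1.1165

(1) 3.662 × 0.3001 × 1.016 = 1.11655
(2) 2.586 × 0.9466 × 0.4335 = 1.06117
Highest is cycle (1) at 1.1165 (>1, arbitrage).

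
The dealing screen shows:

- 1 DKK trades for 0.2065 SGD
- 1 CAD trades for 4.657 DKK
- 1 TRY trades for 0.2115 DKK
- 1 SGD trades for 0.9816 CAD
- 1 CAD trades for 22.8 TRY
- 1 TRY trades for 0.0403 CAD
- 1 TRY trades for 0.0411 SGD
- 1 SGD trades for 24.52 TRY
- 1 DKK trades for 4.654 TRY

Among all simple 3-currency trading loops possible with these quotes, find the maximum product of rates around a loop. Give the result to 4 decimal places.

TRY→DKK→SGD→TRY: 0.2115 × 0.2065 × 24.52 = 1.07090
DKK→SGD→CAD→DKK: 0.2065 × 0.9816 × 4.657 = 0.94398
TRY→SGD→CAD→TRY: 0.0411 × 0.9816 × 22.8 = 0.91984
TRY→CAD→DKK→TRY: 0.0403 × 4.657 × 4.654 = 0.87345
Maximum is TRY→DKK→SGD→TRY at 1.0709; arbitrage exists.

1.0709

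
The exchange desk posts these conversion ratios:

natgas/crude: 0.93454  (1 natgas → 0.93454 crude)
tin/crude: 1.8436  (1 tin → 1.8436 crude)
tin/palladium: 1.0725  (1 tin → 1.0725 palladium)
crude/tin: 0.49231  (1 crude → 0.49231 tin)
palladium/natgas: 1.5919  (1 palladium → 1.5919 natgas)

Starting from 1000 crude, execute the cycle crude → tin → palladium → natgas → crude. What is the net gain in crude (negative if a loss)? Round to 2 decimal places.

-214.49

1000 crude × 0.49231 = 492.31 tin
492.31 tin × 1.0725 = 528.002475 palladium
528.002475 palladium × 1.5919 = 840.5271399525 natgas
840.5271399525 natgas × 0.93454 = 785.50623337120935 crude
Net change: 785.50623337120935 − 1000 = -214.49376662879065 crude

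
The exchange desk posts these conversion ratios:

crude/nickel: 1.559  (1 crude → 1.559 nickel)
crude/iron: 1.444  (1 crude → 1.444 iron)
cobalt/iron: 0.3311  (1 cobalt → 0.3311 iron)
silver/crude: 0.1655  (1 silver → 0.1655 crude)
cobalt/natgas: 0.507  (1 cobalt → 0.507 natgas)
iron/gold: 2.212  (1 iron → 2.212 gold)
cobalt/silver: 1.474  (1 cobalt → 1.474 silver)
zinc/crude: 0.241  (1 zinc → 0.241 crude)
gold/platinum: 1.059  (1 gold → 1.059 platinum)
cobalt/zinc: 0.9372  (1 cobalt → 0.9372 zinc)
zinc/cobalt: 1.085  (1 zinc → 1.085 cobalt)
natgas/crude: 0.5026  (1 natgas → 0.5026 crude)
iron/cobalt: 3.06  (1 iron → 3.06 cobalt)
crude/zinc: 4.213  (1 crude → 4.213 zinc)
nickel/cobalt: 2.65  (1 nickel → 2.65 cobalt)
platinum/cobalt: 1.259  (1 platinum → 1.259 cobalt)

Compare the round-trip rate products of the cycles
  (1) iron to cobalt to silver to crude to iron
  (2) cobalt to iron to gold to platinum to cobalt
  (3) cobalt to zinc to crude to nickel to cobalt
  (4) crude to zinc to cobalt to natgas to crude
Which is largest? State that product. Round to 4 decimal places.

1.1648

(1) 3.06 × 1.474 × 0.1655 × 1.444 = 1.07791
(2) 0.3311 × 2.212 × 1.059 × 1.259 = 0.97649
(3) 0.9372 × 0.241 × 1.559 × 2.65 = 0.93313
(4) 4.213 × 1.085 × 0.507 × 0.5026 = 1.16480
Highest is cycle (4) at 1.1648 (>1, arbitrage).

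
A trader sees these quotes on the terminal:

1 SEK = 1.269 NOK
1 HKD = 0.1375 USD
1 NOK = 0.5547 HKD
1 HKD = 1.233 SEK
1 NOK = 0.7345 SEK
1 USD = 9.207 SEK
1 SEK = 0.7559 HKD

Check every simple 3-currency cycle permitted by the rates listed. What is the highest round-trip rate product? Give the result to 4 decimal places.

0.9569

SEK→HKD→USD→SEK: 0.7559 × 0.1375 × 9.207 = 0.95694
SEK→NOK→HKD→SEK: 1.269 × 0.5547 × 1.233 = 0.86793
Maximum is SEK→HKD→USD→SEK at 0.9569; no arbitrage — every cycle loses value.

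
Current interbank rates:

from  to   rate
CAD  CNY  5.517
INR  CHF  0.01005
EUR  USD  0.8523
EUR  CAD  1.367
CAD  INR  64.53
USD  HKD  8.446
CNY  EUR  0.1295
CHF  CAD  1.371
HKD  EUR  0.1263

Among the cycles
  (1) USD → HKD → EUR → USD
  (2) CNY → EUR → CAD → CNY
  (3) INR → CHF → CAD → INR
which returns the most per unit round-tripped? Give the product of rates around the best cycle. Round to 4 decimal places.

0.9767

(1) 8.446 × 0.1263 × 0.8523 = 0.90917
(2) 0.1295 × 1.367 × 5.517 = 0.97666
(3) 0.01005 × 1.371 × 64.53 = 0.88913
Highest is cycle (2) at 0.9767 (≤1, no arbitrage).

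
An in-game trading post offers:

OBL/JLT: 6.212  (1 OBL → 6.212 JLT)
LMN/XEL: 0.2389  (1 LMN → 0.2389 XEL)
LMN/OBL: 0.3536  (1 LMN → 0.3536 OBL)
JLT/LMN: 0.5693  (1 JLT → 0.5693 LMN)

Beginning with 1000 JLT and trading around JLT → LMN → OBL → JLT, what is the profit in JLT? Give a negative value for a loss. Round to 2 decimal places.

1000 JLT × 0.5693 = 569.3 LMN
569.3 LMN × 0.3536 = 201.30448 OBL
201.30448 OBL × 6.212 = 1250.50342976 JLT
Net change: 1250.50342976 − 1000 = 250.50342976 JLT

250.50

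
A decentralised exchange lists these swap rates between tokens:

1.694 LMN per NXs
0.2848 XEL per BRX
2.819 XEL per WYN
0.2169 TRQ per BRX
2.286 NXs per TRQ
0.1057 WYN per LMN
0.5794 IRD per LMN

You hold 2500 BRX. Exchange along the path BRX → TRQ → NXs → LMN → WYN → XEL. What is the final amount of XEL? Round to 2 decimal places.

2500 BRX × 0.2169 = 542.25 TRQ
542.25 TRQ × 2.286 = 1239.5835 NXs
1239.5835 NXs × 1.694 = 2099.854449 LMN
2099.854449 LMN × 0.1057 = 221.9546152593 WYN
221.9546152593 WYN × 2.819 = 625.6900604159667 XEL

625.69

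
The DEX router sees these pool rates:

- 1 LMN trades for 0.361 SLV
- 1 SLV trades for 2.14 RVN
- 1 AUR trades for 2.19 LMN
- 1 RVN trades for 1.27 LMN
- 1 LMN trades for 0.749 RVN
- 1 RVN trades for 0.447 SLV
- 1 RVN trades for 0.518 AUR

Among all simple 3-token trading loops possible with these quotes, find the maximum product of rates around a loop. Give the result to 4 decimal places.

SLV→RVN→LMN→SLV: 2.14 × 1.27 × 0.361 = 0.98113
RVN→AUR→LMN→RVN: 0.518 × 2.19 × 0.749 = 0.84968
Maximum is SLV→RVN→LMN→SLV at 0.9811; no arbitrage — every cycle loses value.

0.9811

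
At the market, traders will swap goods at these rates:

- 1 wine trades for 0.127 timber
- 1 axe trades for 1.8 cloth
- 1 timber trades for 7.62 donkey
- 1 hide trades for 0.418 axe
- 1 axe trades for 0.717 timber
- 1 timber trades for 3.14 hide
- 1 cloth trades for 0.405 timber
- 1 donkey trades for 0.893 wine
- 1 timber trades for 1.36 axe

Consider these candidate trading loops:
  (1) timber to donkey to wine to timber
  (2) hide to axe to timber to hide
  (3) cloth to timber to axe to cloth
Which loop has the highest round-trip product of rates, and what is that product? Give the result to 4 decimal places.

0.9914

(1) 7.62 × 0.893 × 0.127 = 0.86419
(2) 0.418 × 0.717 × 3.14 = 0.94108
(3) 0.405 × 1.36 × 1.8 = 0.99144
Highest is cycle (3) at 0.9914 (≤1, no arbitrage).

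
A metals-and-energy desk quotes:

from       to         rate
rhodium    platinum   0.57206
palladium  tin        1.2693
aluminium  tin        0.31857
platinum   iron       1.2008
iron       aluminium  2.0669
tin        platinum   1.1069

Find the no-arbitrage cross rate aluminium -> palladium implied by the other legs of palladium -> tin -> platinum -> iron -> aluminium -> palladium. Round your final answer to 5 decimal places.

0.28677

Known legs of the cycle: 1.2693 × 1.1069 × 1.2008 × 2.0669 = 3.4870872343264584
For no arbitrage the full-cycle product must be 1, so the missing rate is 1 / 3.4870872343264584 ≈ 0.2867723.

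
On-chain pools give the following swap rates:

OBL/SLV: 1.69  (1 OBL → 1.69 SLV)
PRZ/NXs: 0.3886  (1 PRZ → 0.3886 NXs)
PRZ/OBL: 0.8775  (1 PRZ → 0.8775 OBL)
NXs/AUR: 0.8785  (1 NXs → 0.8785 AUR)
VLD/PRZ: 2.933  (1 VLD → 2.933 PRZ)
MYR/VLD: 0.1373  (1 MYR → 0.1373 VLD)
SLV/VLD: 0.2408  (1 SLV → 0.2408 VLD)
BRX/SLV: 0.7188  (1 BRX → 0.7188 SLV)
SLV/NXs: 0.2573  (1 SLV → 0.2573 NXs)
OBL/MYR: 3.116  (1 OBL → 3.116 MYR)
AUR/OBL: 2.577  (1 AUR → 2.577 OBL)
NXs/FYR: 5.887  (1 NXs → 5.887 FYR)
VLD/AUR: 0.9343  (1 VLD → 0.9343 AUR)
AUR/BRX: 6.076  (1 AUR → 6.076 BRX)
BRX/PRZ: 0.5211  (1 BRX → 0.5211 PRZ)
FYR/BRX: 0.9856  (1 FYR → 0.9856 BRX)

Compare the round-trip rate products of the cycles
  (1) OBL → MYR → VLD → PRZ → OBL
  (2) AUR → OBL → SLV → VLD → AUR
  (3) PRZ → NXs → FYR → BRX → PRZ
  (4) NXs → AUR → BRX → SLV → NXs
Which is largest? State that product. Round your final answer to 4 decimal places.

1.1749

(1) 3.116 × 0.1373 × 2.933 × 0.8775 = 1.10110
(2) 2.577 × 1.69 × 0.2408 × 0.9343 = 0.97981
(3) 0.3886 × 5.887 × 0.9856 × 0.5211 = 1.17495
(4) 0.8785 × 6.076 × 0.7188 × 0.2573 = 0.98721
Highest is cycle (3) at 1.1749 (>1, arbitrage).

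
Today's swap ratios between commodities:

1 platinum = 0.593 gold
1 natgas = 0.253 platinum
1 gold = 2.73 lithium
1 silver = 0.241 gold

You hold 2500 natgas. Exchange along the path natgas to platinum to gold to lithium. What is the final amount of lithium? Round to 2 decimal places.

1023.95

2500 natgas × 0.253 = 632.5 platinum
632.5 platinum × 0.593 = 375.0725 gold
375.0725 gold × 2.73 = 1023.947925 lithium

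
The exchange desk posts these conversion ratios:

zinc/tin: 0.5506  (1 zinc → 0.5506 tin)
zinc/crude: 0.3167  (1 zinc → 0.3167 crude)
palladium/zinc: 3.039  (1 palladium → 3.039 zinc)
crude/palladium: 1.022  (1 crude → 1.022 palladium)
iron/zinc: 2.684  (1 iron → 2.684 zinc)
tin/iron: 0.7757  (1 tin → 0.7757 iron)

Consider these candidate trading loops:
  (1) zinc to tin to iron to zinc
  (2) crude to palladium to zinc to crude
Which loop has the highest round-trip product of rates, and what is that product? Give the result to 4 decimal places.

1.1463

(1) 0.5506 × 0.7757 × 2.684 = 1.14634
(2) 1.022 × 3.039 × 0.3167 = 0.98363
Highest is cycle (1) at 1.1463 (>1, arbitrage).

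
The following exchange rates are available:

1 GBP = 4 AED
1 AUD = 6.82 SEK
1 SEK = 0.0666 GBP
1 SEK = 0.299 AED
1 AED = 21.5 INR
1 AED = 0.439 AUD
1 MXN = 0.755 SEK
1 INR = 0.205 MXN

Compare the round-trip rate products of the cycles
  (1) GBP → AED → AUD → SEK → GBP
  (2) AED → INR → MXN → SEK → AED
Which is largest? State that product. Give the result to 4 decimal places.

(1) 4 × 0.439 × 6.82 × 0.0666 = 0.79760
(2) 21.5 × 0.205 × 0.755 × 0.299 = 0.99497
Highest is cycle (2) at 0.9950 (≤1, no arbitrage).

0.9950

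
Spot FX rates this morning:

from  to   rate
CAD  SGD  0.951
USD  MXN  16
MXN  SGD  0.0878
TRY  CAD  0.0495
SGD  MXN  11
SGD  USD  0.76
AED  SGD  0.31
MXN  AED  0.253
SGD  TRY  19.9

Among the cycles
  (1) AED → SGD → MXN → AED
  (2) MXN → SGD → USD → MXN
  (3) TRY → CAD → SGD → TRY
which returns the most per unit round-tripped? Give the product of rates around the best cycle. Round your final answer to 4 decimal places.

1.0676

(1) 0.31 × 11 × 0.253 = 0.86273
(2) 0.0878 × 0.76 × 16 = 1.06765
(3) 0.0495 × 0.951 × 19.9 = 0.93678
Highest is cycle (2) at 1.0676 (>1, arbitrage).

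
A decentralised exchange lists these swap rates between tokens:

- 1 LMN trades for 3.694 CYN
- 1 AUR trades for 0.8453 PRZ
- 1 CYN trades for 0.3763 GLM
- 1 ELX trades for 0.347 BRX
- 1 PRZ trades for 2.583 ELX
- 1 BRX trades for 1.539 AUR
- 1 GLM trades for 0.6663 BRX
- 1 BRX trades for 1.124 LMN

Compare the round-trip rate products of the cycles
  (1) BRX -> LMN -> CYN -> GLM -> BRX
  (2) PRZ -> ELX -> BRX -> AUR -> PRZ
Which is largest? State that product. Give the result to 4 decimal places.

(1) 1.124 × 3.694 × 0.3763 × 0.6663 = 1.04104
(2) 2.583 × 0.347 × 1.539 × 0.8453 = 1.16601
Highest is cycle (2) at 1.1660 (>1, arbitrage).

1.1660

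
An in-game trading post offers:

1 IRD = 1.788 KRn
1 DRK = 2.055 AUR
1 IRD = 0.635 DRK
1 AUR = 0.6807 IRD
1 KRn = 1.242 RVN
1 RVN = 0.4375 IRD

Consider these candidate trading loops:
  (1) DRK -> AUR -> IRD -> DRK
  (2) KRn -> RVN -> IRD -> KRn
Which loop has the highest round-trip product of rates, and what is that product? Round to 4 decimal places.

0.9716

(1) 2.055 × 0.6807 × 0.635 = 0.88826
(2) 1.242 × 0.4375 × 1.788 = 0.97155
Highest is cycle (2) at 0.9716 (≤1, no arbitrage).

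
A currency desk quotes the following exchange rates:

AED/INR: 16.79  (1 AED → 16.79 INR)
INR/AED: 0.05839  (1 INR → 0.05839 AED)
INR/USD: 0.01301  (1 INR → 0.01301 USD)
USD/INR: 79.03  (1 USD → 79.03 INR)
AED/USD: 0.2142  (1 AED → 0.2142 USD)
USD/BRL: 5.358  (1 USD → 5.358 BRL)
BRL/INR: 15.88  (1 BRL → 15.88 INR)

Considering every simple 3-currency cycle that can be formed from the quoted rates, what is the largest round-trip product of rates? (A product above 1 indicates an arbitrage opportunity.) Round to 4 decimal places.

1.1070

BRL→INR→USD→BRL: 15.88 × 0.01301 × 5.358 = 1.10696
INR→AED→USD→INR: 0.05839 × 0.2142 × 79.03 = 0.98844
Maximum is BRL→INR→USD→BRL at 1.1070; arbitrage exists.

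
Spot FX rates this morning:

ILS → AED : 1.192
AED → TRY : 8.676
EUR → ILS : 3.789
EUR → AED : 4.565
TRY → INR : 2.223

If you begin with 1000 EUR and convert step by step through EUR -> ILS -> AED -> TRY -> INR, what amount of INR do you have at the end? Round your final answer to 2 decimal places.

1000 EUR × 3.789 = 3789 ILS
3789 ILS × 1.192 = 4516.488 AED
4516.488 AED × 8.676 = 39185.049888 TRY
39185.049888 TRY × 2.223 = 87108.365901024 INR

87108.37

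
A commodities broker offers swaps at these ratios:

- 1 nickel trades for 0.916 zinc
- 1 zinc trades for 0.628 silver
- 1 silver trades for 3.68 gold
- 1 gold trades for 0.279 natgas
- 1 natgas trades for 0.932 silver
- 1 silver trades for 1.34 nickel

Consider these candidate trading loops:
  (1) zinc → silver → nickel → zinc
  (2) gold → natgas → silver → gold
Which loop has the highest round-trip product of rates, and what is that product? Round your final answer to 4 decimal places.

0.9569

(1) 0.628 × 1.34 × 0.916 = 0.77083
(2) 0.279 × 0.932 × 3.68 = 0.95690
Highest is cycle (2) at 0.9569 (≤1, no arbitrage).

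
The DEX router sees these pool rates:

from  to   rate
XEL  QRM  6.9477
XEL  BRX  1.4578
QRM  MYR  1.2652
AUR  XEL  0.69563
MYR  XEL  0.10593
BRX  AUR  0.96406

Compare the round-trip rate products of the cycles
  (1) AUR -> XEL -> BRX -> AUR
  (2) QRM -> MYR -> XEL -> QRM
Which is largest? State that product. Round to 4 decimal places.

(1) 0.69563 × 1.4578 × 0.96406 = 0.97764
(2) 1.2652 × 0.10593 × 6.9477 = 0.93115
Highest is cycle (1) at 0.9776 (≤1, no arbitrage).

0.9776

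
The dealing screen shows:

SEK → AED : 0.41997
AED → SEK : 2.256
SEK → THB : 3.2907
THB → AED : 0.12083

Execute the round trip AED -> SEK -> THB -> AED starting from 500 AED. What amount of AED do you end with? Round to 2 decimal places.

500 AED × 2.256 = 1128 SEK
1128 SEK × 3.2907 = 3711.9096 THB
3711.9096 THB × 0.12083 = 448.510036968 AED

448.51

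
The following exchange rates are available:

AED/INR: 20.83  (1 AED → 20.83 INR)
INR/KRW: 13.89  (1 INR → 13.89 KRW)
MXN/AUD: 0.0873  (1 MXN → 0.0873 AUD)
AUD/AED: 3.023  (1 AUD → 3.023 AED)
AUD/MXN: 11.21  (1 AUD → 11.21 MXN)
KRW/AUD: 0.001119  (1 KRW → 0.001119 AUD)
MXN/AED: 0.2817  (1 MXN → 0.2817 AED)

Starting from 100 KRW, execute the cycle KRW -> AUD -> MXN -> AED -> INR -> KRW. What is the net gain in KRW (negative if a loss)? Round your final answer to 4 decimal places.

2.2384

100 KRW × 0.001119 = 0.1119 AUD
0.1119 AUD × 11.21 = 1.254399 MXN
1.254399 MXN × 0.2817 = 0.3533641983 AED
0.3533641983 AED × 20.83 = 7.360576250589 INR
7.360576250589 INR × 13.89 = 102.23840412068121 KRW
Net change: 102.23840412068121 − 100 = 2.23840412068121 KRW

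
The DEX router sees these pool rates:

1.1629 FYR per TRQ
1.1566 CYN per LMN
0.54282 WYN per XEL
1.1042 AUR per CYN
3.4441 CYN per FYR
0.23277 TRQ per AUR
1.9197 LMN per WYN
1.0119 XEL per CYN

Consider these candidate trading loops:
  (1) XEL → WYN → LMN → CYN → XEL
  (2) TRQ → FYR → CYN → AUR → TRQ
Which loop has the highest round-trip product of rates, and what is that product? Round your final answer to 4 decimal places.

1.2196

(1) 0.54282 × 1.9197 × 1.1566 × 1.0119 = 1.21958
(2) 1.1629 × 3.4441 × 1.1042 × 0.23277 = 1.02942
Highest is cycle (1) at 1.2196 (>1, arbitrage).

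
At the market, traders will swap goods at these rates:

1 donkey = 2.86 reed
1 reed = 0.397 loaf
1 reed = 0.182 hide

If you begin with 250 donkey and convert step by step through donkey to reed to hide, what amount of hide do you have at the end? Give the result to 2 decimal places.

250 donkey × 2.86 = 715 reed
715 reed × 0.182 = 130.13 hide

130.13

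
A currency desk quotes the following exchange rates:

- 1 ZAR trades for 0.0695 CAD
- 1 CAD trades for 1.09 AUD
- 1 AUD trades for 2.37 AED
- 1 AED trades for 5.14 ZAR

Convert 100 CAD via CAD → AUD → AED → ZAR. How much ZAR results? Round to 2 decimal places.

1327.82

100 CAD × 1.09 = 109 AUD
109 AUD × 2.37 = 258.33 AED
258.33 AED × 5.14 = 1327.8162 ZAR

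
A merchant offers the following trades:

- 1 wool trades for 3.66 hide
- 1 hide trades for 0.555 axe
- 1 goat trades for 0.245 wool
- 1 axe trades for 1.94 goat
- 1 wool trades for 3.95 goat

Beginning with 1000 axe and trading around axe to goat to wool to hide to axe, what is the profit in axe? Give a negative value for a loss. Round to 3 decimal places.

1000 axe × 1.94 = 1940 goat
1940 goat × 0.245 = 475.3 wool
475.3 wool × 3.66 = 1739.598 hide
1739.598 hide × 0.555 = 965.47689 axe
Net change: 965.47689 − 1000 = -34.52311 axe

-34.523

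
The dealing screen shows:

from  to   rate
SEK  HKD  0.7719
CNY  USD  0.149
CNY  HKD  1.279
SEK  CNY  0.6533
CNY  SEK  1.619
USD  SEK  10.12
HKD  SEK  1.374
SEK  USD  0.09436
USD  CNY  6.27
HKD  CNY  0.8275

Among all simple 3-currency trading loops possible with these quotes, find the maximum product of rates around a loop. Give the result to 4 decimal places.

1.1481

CNY→HKD→SEK→CNY: 1.279 × 1.374 × 0.6533 = 1.14807
CNY→SEK→HKD→CNY: 1.619 × 0.7719 × 0.8275 = 1.03413
CNY→USD→SEK→CNY: 0.149 × 10.12 × 0.6533 = 0.98510
CNY→SEK→USD→CNY: 1.619 × 0.09436 × 6.27 = 0.95786
Maximum is CNY→HKD→SEK→CNY at 1.1481; arbitrage exists.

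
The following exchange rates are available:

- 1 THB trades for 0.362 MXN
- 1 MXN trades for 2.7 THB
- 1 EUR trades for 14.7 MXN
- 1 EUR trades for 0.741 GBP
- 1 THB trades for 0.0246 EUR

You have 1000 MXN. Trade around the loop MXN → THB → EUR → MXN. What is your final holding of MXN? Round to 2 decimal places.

976.37

1000 MXN × 2.7 = 2700 THB
2700 THB × 0.0246 = 66.42 EUR
66.42 EUR × 14.7 = 976.374 MXN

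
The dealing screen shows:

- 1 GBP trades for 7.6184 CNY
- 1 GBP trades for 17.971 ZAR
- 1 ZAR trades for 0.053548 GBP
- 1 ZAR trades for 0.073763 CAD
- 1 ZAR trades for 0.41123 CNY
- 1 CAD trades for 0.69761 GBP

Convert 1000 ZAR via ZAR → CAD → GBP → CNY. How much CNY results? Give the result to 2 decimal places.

1000 ZAR × 0.073763 = 73.763 CAD
73.763 CAD × 0.69761 = 51.45780643 GBP
51.45780643 GBP × 7.6184 = 392.026152506312 CNY

392.03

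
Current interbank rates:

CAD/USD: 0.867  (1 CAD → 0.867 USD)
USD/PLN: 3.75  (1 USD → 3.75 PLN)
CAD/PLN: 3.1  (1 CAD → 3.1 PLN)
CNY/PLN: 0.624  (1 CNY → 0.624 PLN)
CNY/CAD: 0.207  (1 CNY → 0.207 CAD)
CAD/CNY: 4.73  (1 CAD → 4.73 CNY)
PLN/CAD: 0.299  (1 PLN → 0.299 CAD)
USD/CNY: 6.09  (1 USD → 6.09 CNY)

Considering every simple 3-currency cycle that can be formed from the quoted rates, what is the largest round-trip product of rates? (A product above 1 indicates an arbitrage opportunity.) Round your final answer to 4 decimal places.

USD→CNY→CAD→USD: 6.09 × 0.207 × 0.867 = 1.09297
PLN→CAD→USD→PLN: 0.299 × 0.867 × 3.75 = 0.97212
PLN→CAD→CNY→PLN: 0.299 × 4.73 × 0.624 = 0.88250
Maximum is USD→CNY→CAD→USD at 1.0930; arbitrage exists.

1.0930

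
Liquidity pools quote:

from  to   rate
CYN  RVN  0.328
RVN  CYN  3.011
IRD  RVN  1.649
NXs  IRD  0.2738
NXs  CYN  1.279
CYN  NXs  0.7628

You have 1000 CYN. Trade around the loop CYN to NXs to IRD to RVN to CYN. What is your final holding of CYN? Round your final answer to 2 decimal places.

1000 CYN × 0.7628 = 762.8 NXs
762.8 NXs × 0.2738 = 208.85464 IRD
208.85464 IRD × 1.649 = 344.40130136 RVN
344.40130136 RVN × 3.011 = 1036.99231839496 CYN

1036.99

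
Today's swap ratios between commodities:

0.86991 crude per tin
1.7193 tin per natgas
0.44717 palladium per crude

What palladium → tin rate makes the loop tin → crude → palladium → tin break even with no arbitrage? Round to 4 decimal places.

Known legs of the cycle: 0.86991 × 0.44717 = 0.3889976547
For no arbitrage the full-cycle product must be 1, so the missing rate is 1 / 0.3889976547 ≈ 2.570710.

2.5707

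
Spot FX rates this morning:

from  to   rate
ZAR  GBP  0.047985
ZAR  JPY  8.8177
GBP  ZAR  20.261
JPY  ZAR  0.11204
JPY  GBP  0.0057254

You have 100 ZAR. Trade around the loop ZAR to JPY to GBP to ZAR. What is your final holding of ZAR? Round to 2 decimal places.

102.29

100 ZAR × 8.8177 = 881.77 JPY
881.77 JPY × 0.0057254 = 5.048485958 GBP
5.048485958 GBP × 20.261 = 102.287373995038 ZAR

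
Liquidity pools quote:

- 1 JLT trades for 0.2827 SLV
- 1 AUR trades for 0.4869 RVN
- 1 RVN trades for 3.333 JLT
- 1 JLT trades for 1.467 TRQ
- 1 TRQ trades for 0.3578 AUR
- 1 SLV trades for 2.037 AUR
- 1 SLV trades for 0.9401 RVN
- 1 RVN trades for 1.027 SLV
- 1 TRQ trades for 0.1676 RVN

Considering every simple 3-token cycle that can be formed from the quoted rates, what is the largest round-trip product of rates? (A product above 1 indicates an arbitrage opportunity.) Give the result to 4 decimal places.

AUR→RVN→SLV→AUR: 0.4869 × 1.027 × 2.037 = 1.01859
JLT→SLV→RVN→JLT: 0.2827 × 0.9401 × 3.333 = 0.88580
JLT→TRQ→RVN→JLT: 1.467 × 0.1676 × 3.333 = 0.81948
Maximum is AUR→RVN→SLV→AUR at 1.0186; arbitrage exists.

1.0186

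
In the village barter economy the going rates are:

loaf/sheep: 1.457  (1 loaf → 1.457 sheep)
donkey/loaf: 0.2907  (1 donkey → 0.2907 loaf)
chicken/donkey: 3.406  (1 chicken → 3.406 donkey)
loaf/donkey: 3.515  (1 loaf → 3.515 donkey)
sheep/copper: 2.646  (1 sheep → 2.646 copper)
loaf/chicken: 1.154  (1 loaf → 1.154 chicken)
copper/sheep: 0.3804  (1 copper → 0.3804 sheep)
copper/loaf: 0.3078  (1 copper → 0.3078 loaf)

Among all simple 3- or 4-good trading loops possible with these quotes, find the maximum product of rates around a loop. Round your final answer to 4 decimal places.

loaf→sheep→copper→loaf: 1.457 × 2.646 × 0.3078 = 1.18664
loaf→chicken→donkey→loaf: 1.154 × 3.406 × 0.2907 = 1.14260
Maximum is loaf→sheep→copper→loaf at 1.1866; arbitrage exists.

1.1866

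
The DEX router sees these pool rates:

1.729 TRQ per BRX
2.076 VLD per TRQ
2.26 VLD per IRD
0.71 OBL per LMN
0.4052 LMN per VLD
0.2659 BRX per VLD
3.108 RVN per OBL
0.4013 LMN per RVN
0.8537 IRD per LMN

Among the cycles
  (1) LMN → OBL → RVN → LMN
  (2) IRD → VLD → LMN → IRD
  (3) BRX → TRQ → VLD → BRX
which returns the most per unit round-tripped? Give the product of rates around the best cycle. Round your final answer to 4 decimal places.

0.9544

(1) 0.71 × 3.108 × 0.4013 = 0.88554
(2) 2.26 × 0.4052 × 0.8537 = 0.78178
(3) 1.729 × 2.076 × 0.2659 = 0.95442
Highest is cycle (3) at 0.9544 (≤1, no arbitrage).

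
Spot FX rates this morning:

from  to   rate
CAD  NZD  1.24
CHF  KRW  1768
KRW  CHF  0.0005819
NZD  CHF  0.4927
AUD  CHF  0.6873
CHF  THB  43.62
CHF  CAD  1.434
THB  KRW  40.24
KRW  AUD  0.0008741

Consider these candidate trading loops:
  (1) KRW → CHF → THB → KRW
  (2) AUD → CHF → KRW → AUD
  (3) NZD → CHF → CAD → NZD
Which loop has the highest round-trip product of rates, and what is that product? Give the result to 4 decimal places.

1.0622

(1) 0.0005819 × 43.62 × 40.24 = 1.02139
(2) 0.6873 × 1768 × 0.0008741 = 1.06216
(3) 0.4927 × 1.434 × 1.24 = 0.87610
Highest is cycle (2) at 1.0622 (>1, arbitrage).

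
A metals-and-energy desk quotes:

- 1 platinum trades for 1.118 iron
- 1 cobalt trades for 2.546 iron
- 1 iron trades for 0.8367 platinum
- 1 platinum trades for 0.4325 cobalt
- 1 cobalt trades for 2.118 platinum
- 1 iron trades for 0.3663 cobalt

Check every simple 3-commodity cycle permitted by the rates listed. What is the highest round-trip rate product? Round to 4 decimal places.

platinum→cobalt→iron→platinum: 0.4325 × 2.546 × 0.8367 = 0.92133
platinum→iron→cobalt→platinum: 1.118 × 0.3663 × 2.118 = 0.86737
Maximum is platinum→cobalt→iron→platinum at 0.9213; no arbitrage — every cycle loses value.

0.9213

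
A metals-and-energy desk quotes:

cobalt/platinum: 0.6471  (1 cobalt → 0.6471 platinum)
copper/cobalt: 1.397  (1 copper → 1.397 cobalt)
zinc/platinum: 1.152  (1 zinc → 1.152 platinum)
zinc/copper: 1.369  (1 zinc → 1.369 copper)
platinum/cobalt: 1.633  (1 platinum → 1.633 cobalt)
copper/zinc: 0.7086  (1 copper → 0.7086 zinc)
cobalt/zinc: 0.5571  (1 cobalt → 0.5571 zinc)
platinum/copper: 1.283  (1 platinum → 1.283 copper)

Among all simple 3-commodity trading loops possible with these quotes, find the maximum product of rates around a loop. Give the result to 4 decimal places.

platinum→copper→cobalt→platinum: 1.283 × 1.397 × 0.6471 = 1.15983
zinc→copper→cobalt→zinc: 1.369 × 1.397 × 0.5571 = 1.06545
zinc→platinum→cobalt→zinc: 1.152 × 1.633 × 0.5571 = 1.04803
zinc→platinum→copper→zinc: 1.152 × 1.283 × 0.7086 = 1.04732
Maximum is platinum→copper→cobalt→platinum at 1.1598; arbitrage exists.

1.1598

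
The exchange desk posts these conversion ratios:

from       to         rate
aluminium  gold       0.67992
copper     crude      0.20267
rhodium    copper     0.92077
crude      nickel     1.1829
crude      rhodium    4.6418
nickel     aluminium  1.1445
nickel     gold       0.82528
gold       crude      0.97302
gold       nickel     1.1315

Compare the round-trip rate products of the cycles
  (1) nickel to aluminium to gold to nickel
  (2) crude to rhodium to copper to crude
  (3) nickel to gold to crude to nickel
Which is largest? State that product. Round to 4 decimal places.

0.9499

(1) 1.1445 × 0.67992 × 1.1315 = 0.88050
(2) 4.6418 × 0.92077 × 0.20267 = 0.86622
(3) 0.82528 × 0.97302 × 1.1829 = 0.94989
Highest is cycle (3) at 0.9499 (≤1, no arbitrage).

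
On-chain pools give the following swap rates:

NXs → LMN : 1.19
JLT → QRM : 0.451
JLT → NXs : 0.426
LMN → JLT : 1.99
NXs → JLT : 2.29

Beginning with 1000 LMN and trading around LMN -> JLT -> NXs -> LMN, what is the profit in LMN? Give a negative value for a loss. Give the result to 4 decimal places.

8.8106

1000 LMN × 1.99 = 1990 JLT
1990 JLT × 0.426 = 847.74 NXs
847.74 NXs × 1.19 = 1008.8106 LMN
Net change: 1008.8106 − 1000 = 8.8106 LMN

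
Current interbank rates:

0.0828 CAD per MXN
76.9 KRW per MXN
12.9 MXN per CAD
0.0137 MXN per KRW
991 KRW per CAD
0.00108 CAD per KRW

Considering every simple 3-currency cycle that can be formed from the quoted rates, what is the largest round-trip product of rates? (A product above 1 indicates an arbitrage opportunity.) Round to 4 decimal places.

KRW→MXN→CAD→KRW: 0.0137 × 0.0828 × 991 = 1.12415
KRW→CAD→MXN→KRW: 0.00108 × 12.9 × 76.9 = 1.07137
Maximum is KRW→MXN→CAD→KRW at 1.1242; arbitrage exists.

1.1242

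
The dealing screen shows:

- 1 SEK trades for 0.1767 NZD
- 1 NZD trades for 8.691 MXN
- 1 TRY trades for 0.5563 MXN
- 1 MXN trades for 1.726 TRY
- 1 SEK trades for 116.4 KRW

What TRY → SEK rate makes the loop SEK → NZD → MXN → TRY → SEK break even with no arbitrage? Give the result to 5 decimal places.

Known legs of the cycle: 0.1767 × 8.691 × 1.726 = 2.6506176822
For no arbitrage the full-cycle product must be 1, so the missing rate is 1 / 2.6506176822 ≈ 0.3772706.

0.37727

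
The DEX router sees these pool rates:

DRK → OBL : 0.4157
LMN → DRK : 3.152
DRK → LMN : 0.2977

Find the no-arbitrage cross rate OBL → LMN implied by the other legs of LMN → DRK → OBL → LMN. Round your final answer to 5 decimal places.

Known legs of the cycle: 3.152 × 0.4157 = 1.3102864
For no arbitrage the full-cycle product must be 1, so the missing rate is 1 / 1.3102864 ≈ 0.7631919.

0.76319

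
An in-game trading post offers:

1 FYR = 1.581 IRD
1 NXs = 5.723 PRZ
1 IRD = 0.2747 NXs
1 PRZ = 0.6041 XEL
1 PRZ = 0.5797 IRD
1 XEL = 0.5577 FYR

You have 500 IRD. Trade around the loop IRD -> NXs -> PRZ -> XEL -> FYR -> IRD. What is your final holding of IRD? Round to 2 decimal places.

500 IRD × 0.2747 = 137.35 NXs
137.35 NXs × 5.723 = 786.05405 PRZ
786.05405 PRZ × 0.6041 = 474.855251605 XEL
474.855251605 XEL × 0.5577 = 264.8267738201085 FYR
264.8267738201085 FYR × 1.581 = 418.6911294095915385 IRD

418.69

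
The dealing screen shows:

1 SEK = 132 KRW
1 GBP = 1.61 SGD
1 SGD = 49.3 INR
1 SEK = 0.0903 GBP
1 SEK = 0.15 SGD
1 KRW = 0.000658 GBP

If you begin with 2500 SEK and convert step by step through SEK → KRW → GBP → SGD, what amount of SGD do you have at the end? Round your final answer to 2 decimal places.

2500 SEK × 132 = 330000 KRW
330000 KRW × 0.000658 = 217.14 GBP
217.14 GBP × 1.61 = 349.5954 SGD

349.60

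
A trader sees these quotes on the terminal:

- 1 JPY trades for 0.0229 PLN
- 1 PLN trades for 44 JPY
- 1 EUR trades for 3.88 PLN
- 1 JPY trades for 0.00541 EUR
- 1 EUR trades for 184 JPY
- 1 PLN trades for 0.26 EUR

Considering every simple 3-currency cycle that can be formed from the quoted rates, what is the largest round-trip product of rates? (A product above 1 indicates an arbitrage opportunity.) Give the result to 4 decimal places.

1.0955

JPY→PLN→EUR→JPY: 0.0229 × 0.26 × 184 = 1.09554
JPY→EUR→PLN→JPY: 0.00541 × 3.88 × 44 = 0.92360
Maximum is JPY→PLN→EUR→JPY at 1.0955; arbitrage exists.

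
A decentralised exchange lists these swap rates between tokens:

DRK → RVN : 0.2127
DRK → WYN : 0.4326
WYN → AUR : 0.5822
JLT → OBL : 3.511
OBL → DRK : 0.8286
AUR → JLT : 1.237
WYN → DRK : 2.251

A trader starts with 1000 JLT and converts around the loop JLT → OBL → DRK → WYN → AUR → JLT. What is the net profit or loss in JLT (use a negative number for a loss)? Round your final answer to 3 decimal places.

-93.633

1000 JLT × 3.511 = 3511 OBL
3511 OBL × 0.8286 = 2909.2146 DRK
2909.2146 DRK × 0.4326 = 1258.52623596 WYN
1258.52623596 WYN × 0.5822 = 732.713974575912 AUR
732.713974575912 AUR × 1.237 = 906.367186550403144 JLT
Net change: 906.367186550403144 − 1000 = -93.632813449596856 JLT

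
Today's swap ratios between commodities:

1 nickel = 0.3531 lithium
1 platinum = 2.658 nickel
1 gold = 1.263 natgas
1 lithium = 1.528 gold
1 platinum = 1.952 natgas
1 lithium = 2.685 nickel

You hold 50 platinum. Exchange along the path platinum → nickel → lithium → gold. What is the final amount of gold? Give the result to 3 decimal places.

71.704

50 platinum × 2.658 = 132.9 nickel
132.9 nickel × 0.3531 = 46.92699 lithium
46.92699 lithium × 1.528 = 71.70444072 gold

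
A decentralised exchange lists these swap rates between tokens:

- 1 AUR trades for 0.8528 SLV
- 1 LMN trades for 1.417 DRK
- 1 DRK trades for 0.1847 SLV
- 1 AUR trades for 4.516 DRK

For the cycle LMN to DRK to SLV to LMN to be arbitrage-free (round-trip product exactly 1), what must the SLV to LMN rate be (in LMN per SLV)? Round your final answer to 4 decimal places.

3.8209

Known legs of the cycle: 1.417 × 0.1847 = 0.2617199
For no arbitrage the full-cycle product must be 1, so the missing rate is 1 / 0.2617199 ≈ 3.820879.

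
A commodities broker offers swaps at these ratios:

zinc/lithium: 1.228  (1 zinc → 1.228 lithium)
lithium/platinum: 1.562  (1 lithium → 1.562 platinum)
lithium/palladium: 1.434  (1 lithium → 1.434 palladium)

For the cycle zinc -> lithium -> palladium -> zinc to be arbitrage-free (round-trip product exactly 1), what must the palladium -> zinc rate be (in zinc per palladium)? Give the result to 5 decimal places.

Known legs of the cycle: 1.228 × 1.434 = 1.760952
For no arbitrage the full-cycle product must be 1, so the missing rate is 1 / 1.760952 ≈ 0.5678746.

0.56787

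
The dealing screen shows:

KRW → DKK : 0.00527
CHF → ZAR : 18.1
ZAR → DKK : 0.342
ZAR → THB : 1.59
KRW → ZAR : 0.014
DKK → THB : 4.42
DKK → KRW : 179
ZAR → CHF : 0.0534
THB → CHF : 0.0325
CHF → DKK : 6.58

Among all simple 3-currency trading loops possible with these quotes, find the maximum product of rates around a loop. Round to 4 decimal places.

CHF→DKK→THB→CHF: 6.58 × 4.42 × 0.0325 = 0.94522
CHF→ZAR→THB→CHF: 18.1 × 1.59 × 0.0325 = 0.93532
ZAR→DKK→KRW→ZAR: 0.342 × 179 × 0.014 = 0.85705
Maximum is CHF→DKK→THB→CHF at 0.9452; no arbitrage — every cycle loses value.

0.9452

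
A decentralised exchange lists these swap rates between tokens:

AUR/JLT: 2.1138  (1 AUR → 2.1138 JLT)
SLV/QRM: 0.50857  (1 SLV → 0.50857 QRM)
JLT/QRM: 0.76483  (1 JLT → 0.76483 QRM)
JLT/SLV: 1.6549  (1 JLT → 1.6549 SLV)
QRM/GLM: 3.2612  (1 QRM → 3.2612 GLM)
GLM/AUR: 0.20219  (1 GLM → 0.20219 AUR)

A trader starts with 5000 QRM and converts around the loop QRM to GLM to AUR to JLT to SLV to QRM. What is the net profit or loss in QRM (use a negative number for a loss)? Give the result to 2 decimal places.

865.34

5000 QRM × 3.2612 = 16306 GLM
16306 GLM × 0.20219 = 3296.91014 AUR
3296.91014 AUR × 2.1138 = 6969.008653932 JLT
6969.008653932 JLT × 1.6549 = 11533.0124213920668 SLV
11533.0124213920668 SLV × 0.50857 = 5865.344127147363412476 QRM
Net change: 5865.344127147363412476 − 5000 = 865.344127147363412476 QRM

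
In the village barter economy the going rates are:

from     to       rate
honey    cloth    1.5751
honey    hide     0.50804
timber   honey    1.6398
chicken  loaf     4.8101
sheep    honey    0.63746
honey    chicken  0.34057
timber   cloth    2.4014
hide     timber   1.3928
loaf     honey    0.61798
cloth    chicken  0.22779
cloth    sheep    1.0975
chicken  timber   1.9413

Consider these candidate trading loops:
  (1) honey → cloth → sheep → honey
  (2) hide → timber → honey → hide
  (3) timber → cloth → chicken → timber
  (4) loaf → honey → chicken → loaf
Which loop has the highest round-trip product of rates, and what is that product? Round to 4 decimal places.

(1) 1.5751 × 1.0975 × 0.63746 = 1.10196
(2) 1.3928 × 1.6398 × 0.50804 = 1.16032
(3) 2.4014 × 0.22779 × 1.9413 = 1.06192
(4) 0.61798 × 0.34057 × 4.8101 = 1.01236
Highest is cycle (2) at 1.1603 (>1, arbitrage).

1.1603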